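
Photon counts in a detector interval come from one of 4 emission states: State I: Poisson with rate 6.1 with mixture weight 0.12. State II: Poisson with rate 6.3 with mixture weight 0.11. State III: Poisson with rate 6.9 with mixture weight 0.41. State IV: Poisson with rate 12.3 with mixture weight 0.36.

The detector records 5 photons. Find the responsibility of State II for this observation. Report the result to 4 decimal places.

By Bayes' theorem, P(k | x) = w_k f_k(x) / Σ_j w_j f_j(x).
Component likelihoods at x = 5 photons:
  L_I = e^(−6.1)·6.1^5/5! = 0.15786
  L_II = e^(−6.3)·6.3^5/5! = 0.151868
  L_III = e^(−6.9)·6.9^5/5! = 0.131351
  L_IV = e^(−12.3)·12.3^5/5! = 0.0106788
Weight by the priors:
  w_I·L_I = 0.12 × 0.15786 = 0.0189432
  w_II·L_II = 0.11 × 0.151868 = 0.0167055
  w_III·L_III = 0.41 × 0.131351 = 0.0538538
  w_IV·L_IV = 0.36 × 0.0106788 = 0.00384437
Normaliser: 0.0189432 + 0.0167055 + 0.0538538 + 0.00384437 = 0.0933468
So the posterior for State II is 0.0167055 / 0.0933468 ≈ 0.1790.

0.1790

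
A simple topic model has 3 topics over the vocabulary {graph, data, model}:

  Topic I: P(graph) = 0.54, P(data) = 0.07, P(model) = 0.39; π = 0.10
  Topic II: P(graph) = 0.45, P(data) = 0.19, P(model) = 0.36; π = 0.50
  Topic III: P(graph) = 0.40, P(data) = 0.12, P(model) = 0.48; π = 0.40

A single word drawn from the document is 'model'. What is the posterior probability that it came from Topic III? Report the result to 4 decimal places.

The responsibility of component k is π_k f_k(x) divided by Σ_j π_j f_j(x).
Evaluate each component's likelihood at the observed value:
  p_I = P(model | comp) = 0.39
  p_II = P(model | comp) = 0.36
  p_III = P(model | comp) = 0.48
Multiply by the mixture weights:
  π_I·p_I = 0.10 × 0.39 = 0.039
  π_II·p_II = 0.50 × 0.36 = 0.18
  π_III·p_III = 0.40 × 0.48 = 0.192
Sum: 0.039 + 0.18 + 0.192 = 0.411
P(Topic III | 'model') ≈ 0.4672

0.4672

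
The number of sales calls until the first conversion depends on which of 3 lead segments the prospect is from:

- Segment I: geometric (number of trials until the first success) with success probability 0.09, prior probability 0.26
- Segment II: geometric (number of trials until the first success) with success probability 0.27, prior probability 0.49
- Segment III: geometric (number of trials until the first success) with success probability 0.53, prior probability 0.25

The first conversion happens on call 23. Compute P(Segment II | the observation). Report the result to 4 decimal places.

Apply Bayes' rule: the posterior for each component is proportional to its prior times its likelihood at x.
Geometric probabilities:
  L_I = 0.0113019
  L_II = 0.000265746
  L_III = 3.23913e-08
Multiply by the mixture weights:
  w_I·L_I = 0.26 × 0.0113019 = 0.00293851
  w_II·L_II = 0.49 × 0.000265746 = 0.000130216
  w_III·L_III = 0.25 × 3.23913e-08 = 8.09783e-09
Denominator: 0.00293851 + 0.000130216 + 8.09783e-09 = 0.00306873
P(Segment II | x) = 0.000130216 / 0.00306873 ≈ 0.0424

0.0424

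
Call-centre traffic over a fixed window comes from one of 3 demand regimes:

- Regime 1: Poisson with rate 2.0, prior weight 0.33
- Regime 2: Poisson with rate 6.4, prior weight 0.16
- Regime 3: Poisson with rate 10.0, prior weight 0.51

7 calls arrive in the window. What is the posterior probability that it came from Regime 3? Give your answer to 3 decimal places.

0.654

Posterior ∝ prior × likelihood, so P(k | x) ∝ w_k f_k(x); normalise over all components.
Component likelihoods at x = 7 calls:
  p_1 = 0.00343709
  p_2 = 0.144992
  p_3 = 0.0900792
Multiply by the mixture weights:
  w_1·p_1 = 0.33 × 0.00343709 = 0.00113424
  w_2·p_2 = 0.16 × 0.144992 = 0.0231987
  w_3·p_3 = 0.51 × 0.0900792 = 0.0459404
Denominator: 0.00113424 + 0.0231987 + 0.0459404 = 0.0702734
Responsibility of Regime 3: 0.0459404 / 0.0702734 ≈ 0.654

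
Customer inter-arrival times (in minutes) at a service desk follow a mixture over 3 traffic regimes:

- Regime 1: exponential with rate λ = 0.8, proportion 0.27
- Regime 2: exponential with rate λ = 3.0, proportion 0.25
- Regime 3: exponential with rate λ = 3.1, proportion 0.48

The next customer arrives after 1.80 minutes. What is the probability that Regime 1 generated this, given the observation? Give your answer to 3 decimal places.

Posterior ∝ prior × likelihood, so P(k | x) ∝ π_k f_k(x); normalise over all components.
Exponential densities:
  L_1 = 0.189542
  L_2 = 0.0135497
  L_3 = 0.011695
Weight by the priors:
  π_1·L_1 = 0.27 × 0.189542 = 0.0511764
  π_2·L_2 = 0.25 × 0.0135497 = 0.00338744
  π_3·L_3 = 0.48 × 0.011695 = 0.00561358
Normaliser: 0.0511764 + 0.00338744 + 0.00561358 = 0.0601774
P(Regime 1 | 1.80 minutes) ≈ 0.850

0.850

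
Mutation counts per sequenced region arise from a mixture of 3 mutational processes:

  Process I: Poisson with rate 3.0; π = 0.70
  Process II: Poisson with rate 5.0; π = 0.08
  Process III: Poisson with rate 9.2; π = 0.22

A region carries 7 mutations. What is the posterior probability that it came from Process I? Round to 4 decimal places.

0.3145

Apply Bayes' rule: the posterior for each component is proportional to its prior times its likelihood at x.
Component likelihoods at x = 7 mutations:
  f_I = 0.021604
  f_II = 0.104445
  f_III = 0.111834
Unnormalised posteriors:
  P(Z=I)·f_I = 0.70 × 0.021604 = 0.0151228
  P(Z=II)·f_II = 0.08 × 0.104445 = 0.00835559
  P(Z=III)·f_III = 0.22 × 0.111834 = 0.0246035
Evidence: 0.0151228 + 0.00835559 + 0.0246035 = 0.048082
P(Process I | x) = 0.0151228 / 0.048082 ≈ 0.3145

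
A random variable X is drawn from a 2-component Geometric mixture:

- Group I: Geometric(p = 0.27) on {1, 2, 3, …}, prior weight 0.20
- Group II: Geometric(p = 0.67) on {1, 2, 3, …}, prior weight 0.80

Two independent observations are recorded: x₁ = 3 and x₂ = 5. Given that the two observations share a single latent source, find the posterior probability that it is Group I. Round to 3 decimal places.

0.826

Apply Bayes' rule: the posterior for each component is proportional to its prior times its likelihood at x.
Since both observations come from the same component, the likelihood for component k is f_k(x₁)·f_k(x₂).
  L_I = [0.27·(1−0.27)^2 = 0.27·0.5329 = 0.143883] × [0.0766753] = 0.0110323
  L_II = [0.67·(1−0.67)^2 = 0.67·0.1089 = 0.072963] × [0.00794567] = 0.00057974
Multiply by the mixture weights:
  P(Z=I)·L_I = 0.20 × 0.0110323 = 0.00220645
  P(Z=II)·L_II = 0.80 × 0.00057974 = 0.000463792
Marginal: 0.00220645 + 0.000463792 = 0.00267024
P(Group I | data) = 0.00220645 / 0.00267024 ≈ 0.826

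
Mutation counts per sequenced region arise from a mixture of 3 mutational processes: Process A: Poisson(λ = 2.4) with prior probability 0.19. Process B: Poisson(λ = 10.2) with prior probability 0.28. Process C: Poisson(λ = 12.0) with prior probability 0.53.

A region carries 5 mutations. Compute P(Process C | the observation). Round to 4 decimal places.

0.2432

The responsibility of component k is π_k f_k(x) divided by Σ_j π_j f_j(x).
Poisson probabilities:
  f_A = 0.0601961
  f_B = 0.0341992
  f_C = 0.0127406
Unnormalised posteriors:
  π_A·f_A = 0.19 × 0.0601961 = 0.0114373
  π_B·f_B = 0.28 × 0.0341992 = 0.00957577
  π_C·f_C = 0.53 × 0.0127406 = 0.00675254
Normaliser: 0.0114373 + 0.00957577 + 0.00675254 = 0.0277656
Responsibility of Process C: 0.00675254 / 0.0277656 ≈ 0.2432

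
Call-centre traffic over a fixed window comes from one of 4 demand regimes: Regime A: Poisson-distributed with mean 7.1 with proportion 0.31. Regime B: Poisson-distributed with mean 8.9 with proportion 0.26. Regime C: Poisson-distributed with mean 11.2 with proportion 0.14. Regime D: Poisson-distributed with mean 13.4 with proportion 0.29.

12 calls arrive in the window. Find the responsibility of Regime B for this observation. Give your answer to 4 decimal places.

0.2492

Posterior ∝ prior × likelihood, so P(k | x) ∝ π_k f_k(x); normalise over all components.
Evaluate each component's likelihood at the observed value:
  f_A = 0.0282665
  f_B = 0.070327
  f_C = 0.11122
  f_D = 0.106017
Prior × likelihood for each component:
  π_A·f_A = 0.31 × 0.0282665 = 0.00876262
  π_B·f_B = 0.26 × 0.070327 = 0.018285
  π_C·f_C = 0.14 × 0.11122 = 0.0155707
  π_D·f_D = 0.29 × 0.106017 = 0.0307449
Marginal: 0.00876262 + 0.018285 + 0.0155707 + 0.0307449 = 0.0733632
P(Regime B | x) = 0.018285 / 0.0733632 ≈ 0.2492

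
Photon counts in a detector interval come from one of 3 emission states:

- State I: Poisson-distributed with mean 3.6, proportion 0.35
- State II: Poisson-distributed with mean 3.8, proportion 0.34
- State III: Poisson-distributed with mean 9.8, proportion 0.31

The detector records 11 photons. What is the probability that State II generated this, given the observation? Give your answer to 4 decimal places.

The responsibility of component k is π_k f_k(x) divided by Σ_j π_j f_j(x).
Component likelihoods at x = 11 photons:
  L_I = 0.000900973
  L_II = 0.00133704
  L_III = 0.111236
Prior × likelihood for each component:
  π_I·L_I = 0.35 × 0.000900973 = 0.00031534
  π_II·L_II = 0.34 × 0.00133704 = 0.000454594
  π_III·L_III = 0.31 × 0.111236 = 0.0344831
Sum: 0.00031534 + 0.000454594 + 0.0344831 = 0.0352531
P(State II | x) ≈ 0.0129

0.0129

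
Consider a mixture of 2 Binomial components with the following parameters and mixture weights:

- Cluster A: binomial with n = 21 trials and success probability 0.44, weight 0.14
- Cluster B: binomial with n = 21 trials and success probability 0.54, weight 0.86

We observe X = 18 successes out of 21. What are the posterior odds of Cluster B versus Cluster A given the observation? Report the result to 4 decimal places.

135.8374

Only the two components matter; the odds are (w_i f_i(x)) / (w_j f_j(x)).
Component likelihoods at x = 18 successes out of 21:
  f_A = 8.92409e-05
  f_B = 0.00197339
0.00169711 / 1.24937e-05 ≈ 135.8374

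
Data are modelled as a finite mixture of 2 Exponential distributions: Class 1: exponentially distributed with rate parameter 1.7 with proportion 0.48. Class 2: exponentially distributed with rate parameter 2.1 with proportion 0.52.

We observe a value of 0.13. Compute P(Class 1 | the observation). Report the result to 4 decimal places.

P(component k | x) = π_k·f_k(x) / marginal(x), where marginal(x) = Σ_j π_j·f_j(x).
Evaluate each component's likelihood at the observed value:
  L_1 = 1.7·e^(−1.7·0.13) = 1.7·e^(−0.2210) = 1.36292
  L_2 = 2.1·e^(−2.1·0.13) = 2.1·e^(−0.2730) = 1.59829
Unnormalised posteriors:
  π_1·L_1 = 0.48 × 1.36292 = 0.654201
  π_2·L_2 = 0.52 × 1.59829 = 0.831113
Normaliser: 0.654201 + 0.831113 = 1.48531
So the posterior for Class 1 is 0.654201 / 1.48531 ≈ 0.4404.

0.4404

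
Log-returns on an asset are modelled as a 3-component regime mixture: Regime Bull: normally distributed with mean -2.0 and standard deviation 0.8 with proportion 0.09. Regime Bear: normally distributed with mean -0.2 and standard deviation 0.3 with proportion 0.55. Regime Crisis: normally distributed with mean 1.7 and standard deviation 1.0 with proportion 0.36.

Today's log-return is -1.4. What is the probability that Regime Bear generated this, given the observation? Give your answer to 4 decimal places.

0.0070

The responsibility of component k is π_k f_k(x) divided by Σ_j π_j f_j(x).
Normal densities:
  L_Bull = (1/(0.8·√(2π)))·exp(−(-1.4−-2.0)²/(2·0.8²)) = 0.498678·exp(-0.28125) = 0.376422
  L_Bear = (1/(0.3·√(2π)))·exp(−(-1.4−-0.2)²/(2·0.3²)) = 1.329808·exp(-8.00000) = 0.000446101
  L_Crisis = (1/(1.0·√(2π)))·exp(−(-1.4−1.7)²/(2·1.0²)) = 0.398942·exp(-4.80500) = 0.00326682
Prior × likelihood for each component:
  π_Bull·L_Bull = 0.09 × 0.376422 = 0.033878
  π_Bear·L_Bear = 0.55 × 0.000446101 = 0.000245355
  π_Crisis·L_Crisis = 0.36 × 0.00326682 = 0.00117605
Denominator: 0.033878 + 0.000245355 + 0.00117605 = 0.0352994
So the posterior for Regime Bear is 0.000245355 / 0.0352994 ≈ 0.0070.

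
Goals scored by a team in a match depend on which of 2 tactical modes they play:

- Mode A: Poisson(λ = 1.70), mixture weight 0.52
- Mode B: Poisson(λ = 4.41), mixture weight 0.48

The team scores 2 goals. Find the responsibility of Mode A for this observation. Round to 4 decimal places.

P(component k | x) = P(Z=k)·f_k(x) / marginal(x), where marginal(x) = Σ_j P(Z=j)·f_j(x).
Component likelihoods at x = 2 goals:
  L_A = 0.263978
  L_B = 0.118198
Unnormalised posteriors:
  P(Z=A)·L_A = 0.52 × 0.263978 = 0.137268
  P(Z=B)·L_B = 0.48 × 0.118198 = 0.0567348
Normaliser: 0.137268 + 0.0567348 = 0.194003
P(Mode A | 2 goals) = 0.137268 / 0.194003 ≈ 0.7076

0.7076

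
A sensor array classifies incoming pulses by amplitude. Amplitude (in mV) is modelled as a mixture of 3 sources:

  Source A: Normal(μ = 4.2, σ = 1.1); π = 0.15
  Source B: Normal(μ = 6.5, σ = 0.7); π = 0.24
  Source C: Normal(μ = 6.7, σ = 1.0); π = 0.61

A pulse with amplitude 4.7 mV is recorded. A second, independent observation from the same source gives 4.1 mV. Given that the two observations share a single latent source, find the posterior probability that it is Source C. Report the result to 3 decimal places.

The responsibility of component k is π_k f_k(x) divided by Σ_j π_j f_j(x).
Since both observations come from the same component, the likelihood for component k is f_k(x₁)·f_k(x₂).
  L_A = [(1/(1.1·√(2π)))·exp(−(4.7−4.2)²/(2·1.1²)) = 0.362675·exp(-0.10331) = 0.327079] × [0.361179] = 0.118134
  L_B = [(1/(0.7·√(2π)))·exp(−(4.7−6.5)²/(2·0.7²)) = 0.569918·exp(-3.30612) = 0.0208921] × [0.0015967] = 3.33584e-05
  L_C = [(1/(1.0·√(2π)))·exp(−(4.7−6.7)²/(2·1.0²)) = 0.398942·exp(-2.00000) = 0.053991] × [0.013583] = 0.000733358
Multiply by the mixture weights:
  π_A·L_A = 0.15 × 0.118134 = 0.0177201
  π_B·L_B = 0.24 × 3.33584e-05 = 8.00602e-06
  π_C·L_C = 0.61 × 0.000733358 = 0.000447348
Marginal: 0.0177201 + 8.00602e-06 + 0.000447348 = 0.0181755
So the posterior for Source C is 0.000447348 / 0.0181755 ≈ 0.025.

0.025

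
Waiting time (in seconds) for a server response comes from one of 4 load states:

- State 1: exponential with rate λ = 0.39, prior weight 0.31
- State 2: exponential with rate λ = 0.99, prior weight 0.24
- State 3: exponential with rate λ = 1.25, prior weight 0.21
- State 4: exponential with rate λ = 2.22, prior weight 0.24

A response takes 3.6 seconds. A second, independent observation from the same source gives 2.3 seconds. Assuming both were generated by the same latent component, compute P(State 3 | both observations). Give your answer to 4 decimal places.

0.0366

By Bayes' theorem, P(k | x) = π_k f_k(x) / Σ_j π_j f_j(x).
Since both observations come from the same component, the likelihood for component k is f_k(x₁)·f_k(x₂).
  L_1 = [0.39·e^(−0.39·3.6) = 0.39·e^(−1.4040) = 0.0957889] × [0.159039] = 0.0152341
  L_2 = [0.99·e^(−0.99·3.6) = 0.99·e^(−3.5640) = 0.028042] × [0.101566] = 0.00284811
  L_3 = [1.25·e^(−1.25·3.6) = 1.25·e^(−4.5000) = 0.0138862] × [0.0705202] = 0.00097926
  L_4 = [2.22·e^(−2.22·3.6) = 2.22·e^(−7.9920) = 0.000750709] × [0.0134538] = 1.00999e-05
Unnormalised posteriors:
  π_1·L_1 = 0.31 × 0.0152341 = 0.00472258
  π_2·L_2 = 0.24 × 0.00284811 = 0.000683546
  π_3·L_3 = 0.21 × 0.00097926 = 0.000205645
  π_4·L_4 = 0.24 × 1.00999e-05 = 2.42397e-06
Sum: 0.00472258 + 0.000683546 + 0.000205645 + 2.42397e-06 = 0.00561419
Responsibility of State 3: 0.000205645 / 0.00561419 ≈ 0.0366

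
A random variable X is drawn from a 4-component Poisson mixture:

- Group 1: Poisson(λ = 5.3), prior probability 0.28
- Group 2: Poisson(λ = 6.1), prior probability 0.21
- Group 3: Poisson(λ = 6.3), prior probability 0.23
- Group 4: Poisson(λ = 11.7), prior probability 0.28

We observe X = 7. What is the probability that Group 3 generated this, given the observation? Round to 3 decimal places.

0.303

By Bayes' theorem, P(k | x) = w_k f_k(x) / Σ_j w_j f_j(x).
Poisson probabilities:
  L_1 = 0.116343
  L_2 = 0.139856
  L_3 = 0.143515
  L_4 = 0.0493884
Unnormalised posteriors:
  w_1·L_1 = 0.28 × 0.116343 = 0.032576
  w_2·L_2 = 0.21 × 0.139856 = 0.0293698
  w_3·L_3 = 0.23 × 0.143515 = 0.0330085
  w_4·L_4 = 0.28 × 0.0493884 = 0.0138288
Evidence: 0.032576 + 0.0293698 + 0.0330085 + 0.0138288 = 0.108783
P(Group 3 | 7) ≈ 0.303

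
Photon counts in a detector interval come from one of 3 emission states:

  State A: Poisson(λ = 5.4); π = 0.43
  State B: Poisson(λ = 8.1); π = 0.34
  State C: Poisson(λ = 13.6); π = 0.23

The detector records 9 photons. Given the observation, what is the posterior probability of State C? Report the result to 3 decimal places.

By Bayes' theorem, P(k | x) = P(Z=k) f_k(x) / Σ_j P(Z=j) f_j(x).
Evaluate each component's likelihood at the observed value:
  f_A = 0.0485949
  f_B = 0.12555
  f_C = 0.0544104
Prior × likelihood for each component:
  P(Z=A)·f_A = 0.43 × 0.0485949 = 0.0208958
  P(Z=B)·f_B = 0.34 × 0.12555 = 0.042687
  P(Z=C)·f_C = 0.23 × 0.0544104 = 0.0125144
Normaliser: 0.0208958 + 0.042687 + 0.0125144 = 0.0760972
So the posterior for State C is 0.0125144 / 0.0760972 ≈ 0.164.

0.164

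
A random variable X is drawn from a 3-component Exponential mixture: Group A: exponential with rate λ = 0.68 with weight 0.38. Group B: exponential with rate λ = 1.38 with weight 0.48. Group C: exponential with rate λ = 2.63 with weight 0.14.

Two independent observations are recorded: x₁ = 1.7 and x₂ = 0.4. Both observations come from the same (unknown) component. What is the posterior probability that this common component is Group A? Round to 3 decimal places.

0.437

Posterior ∝ prior × likelihood, so P(k | x) ∝ P(Z=k) f_k(x); normalise over all components.
Since both observations come from the same component, the likelihood for component k is f_k(x₁)·f_k(x₂).
  L_A = [0.68·e^(−0.68·1.7) = 0.68·e^(−1.1560) = 0.214025] × [0.518061] = 0.110878
  L_B = [1.38·e^(−1.38·1.7) = 1.38·e^(−2.3460) = 0.132137] × [0.7946] = 0.104996
  L_C = [2.63·e^(−2.63·1.7) = 2.63·e^(−4.4710) = 0.0300763] × [0.918497] = 0.0276251
Multiply by the mixture weights:
  P(Z=A)·L_A = 0.38 × 0.110878 = 0.0421336
  P(Z=B)·L_B = 0.48 × 0.104996 = 0.0503981
  P(Z=C)·L_C = 0.14 × 0.0276251 = 0.00386751
Marginal: 0.0421336 + 0.0503981 + 0.00386751 = 0.0963992
P(Group A | x₁,x₂) ≈ 0.437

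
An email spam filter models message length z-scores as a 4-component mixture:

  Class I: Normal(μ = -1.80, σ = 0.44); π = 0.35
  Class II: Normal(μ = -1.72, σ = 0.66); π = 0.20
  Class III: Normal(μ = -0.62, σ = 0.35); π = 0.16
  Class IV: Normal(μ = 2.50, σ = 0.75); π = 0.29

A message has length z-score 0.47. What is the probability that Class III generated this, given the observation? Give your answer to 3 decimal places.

Apply Bayes' rule: the posterior for each component is proportional to its prior times its likelihood at x.
Evaluate each component's likelihood at the observed value:
  L_I = (1/(0.44·√(2π)))·exp(−(0.47−-1.80)²/(2·0.44²)) = 0.906687·exp(-13.30811) = 1.50598e-06
  L_II = (1/(0.66·√(2π)))·exp(−(0.47−-1.72)²/(2·0.66²)) = 0.604458·exp(-5.50517) = 0.00245755
  L_III = (1/(0.35·√(2π)))·exp(−(0.47−-0.62)²/(2·0.35²)) = 1.139835·exp(-4.84939) = 0.00892852
  L_IV = (1/(0.75·√(2π)))·exp(−(0.47−2.50)²/(2·0.75²)) = 0.531923·exp(-3.66302) = 0.0136464
Prior × likelihood for each component:
  π_I·L_I = 0.35 × 1.50598e-06 = 5.27093e-07
  π_II·L_II = 0.20 × 0.00245755 = 0.000491511
  π_III·L_III = 0.16 × 0.00892852 = 0.00142856
  π_IV·L_IV = 0.29 × 0.0136464 = 0.00395746
Marginal: 5.27093e-07 + 0.000491511 + 0.00142856 + 0.00395746 = 0.00587806
P(Class III | data) ≈ 0.243

0.243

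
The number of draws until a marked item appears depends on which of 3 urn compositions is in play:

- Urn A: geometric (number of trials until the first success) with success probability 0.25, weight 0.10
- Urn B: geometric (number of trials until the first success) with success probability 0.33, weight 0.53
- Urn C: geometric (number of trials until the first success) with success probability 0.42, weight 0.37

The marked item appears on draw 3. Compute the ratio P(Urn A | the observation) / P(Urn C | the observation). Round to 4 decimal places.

0.2690

Posterior odds = (P(Z=i) f_i(x)) / (P(Z=j) f_j(x)); the normalising sum cancels.
Geometric probabilities:
  p_A = 0.140625
  p_B = 0.148137
  p_C = 0.141288
0.0140625 / 0.0522766 ≈ 0.2690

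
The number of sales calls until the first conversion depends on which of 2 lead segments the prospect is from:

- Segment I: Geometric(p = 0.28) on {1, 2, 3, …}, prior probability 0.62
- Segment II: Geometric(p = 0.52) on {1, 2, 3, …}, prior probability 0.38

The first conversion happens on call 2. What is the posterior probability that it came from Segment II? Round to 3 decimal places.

By Bayes' theorem, P(k | x) = π_k f_k(x) / Σ_j π_j f_j(x).
Geometric probabilities:
  f_I = 0.28·(1−0.28)^1 = 0.28·0.72 = 0.2016
  f_II = 0.52·(1−0.52)^1 = 0.52·0.48 = 0.2496
Prior × likelihood for each component:
  π_I·f_I = 0.62 × 0.2016 = 0.124992
  π_II·f_II = 0.38 × 0.2496 = 0.094848
Evidence: 0.124992 + 0.094848 = 0.21984
So the posterior for Segment II is 0.094848 / 0.21984 ≈ 0.431.

0.431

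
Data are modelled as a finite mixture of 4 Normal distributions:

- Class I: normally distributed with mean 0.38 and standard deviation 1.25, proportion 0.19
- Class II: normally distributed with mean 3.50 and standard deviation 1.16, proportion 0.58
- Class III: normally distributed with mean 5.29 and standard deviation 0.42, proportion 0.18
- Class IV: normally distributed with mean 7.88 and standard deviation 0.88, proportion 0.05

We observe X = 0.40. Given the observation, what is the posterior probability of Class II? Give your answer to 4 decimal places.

Apply Bayes' rule: the posterior for each component is proportional to its prior times its likelihood at x.
Normal densities:
  f_I = 0.319113
  f_II = 0.00967455
  f_III = 3.48356e-30
  f_IV = 9.27981e-17
Weight by the priors:
  P(Z=I)·f_I = 0.19 × 0.319113 = 0.0606315
  P(Z=II)·f_II = 0.58 × 0.00967455 = 0.00561124
  P(Z=III)·f_III = 0.18 × 3.48356e-30 = 6.2704e-31
  P(Z=IV)·f_IV = 0.05 × 9.27981e-17 = 4.63991e-18
Marginal: 0.0606315 + 0.00561124 + 6.2704e-31 + 4.63991e-18 = 0.0662427
P(Class II | x) = 0.00561124 / 0.0662427 ≈ 0.0847

0.0847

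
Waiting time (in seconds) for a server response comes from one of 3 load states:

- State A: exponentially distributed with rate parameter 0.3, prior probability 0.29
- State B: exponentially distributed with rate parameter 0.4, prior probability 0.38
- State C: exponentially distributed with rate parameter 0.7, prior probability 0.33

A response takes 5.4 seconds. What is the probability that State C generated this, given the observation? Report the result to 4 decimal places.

0.1317

P(component k | x) = w_k·f_k(x) / marginal(x), where marginal(x) = Σ_j w_j·f_j(x).
Evaluate each component's likelihood at the observed value:
  p_A = 0.3·e^(−0.3·5.4) = 0.3·e^(−1.6200) = 0.0593696
  p_B = 0.4·e^(−0.4·5.4) = 0.4·e^(−2.1600) = 0.04613
  p_C = 0.7·e^(−0.7·5.4) = 0.7·e^(−3.7800) = 0.0159759
Prior × likelihood for each component:
  w_A·p_A = 0.29 × 0.0593696 = 0.0172172
  w_B·p_B = 0.38 × 0.04613 = 0.0175294
  w_C·p_C = 0.33 × 0.0159759 = 0.00527204
Marginal: 0.0172172 + 0.0175294 + 0.00527204 = 0.0400186
P(State C | x) = 0.00527204 / 0.0400186 ≈ 0.1317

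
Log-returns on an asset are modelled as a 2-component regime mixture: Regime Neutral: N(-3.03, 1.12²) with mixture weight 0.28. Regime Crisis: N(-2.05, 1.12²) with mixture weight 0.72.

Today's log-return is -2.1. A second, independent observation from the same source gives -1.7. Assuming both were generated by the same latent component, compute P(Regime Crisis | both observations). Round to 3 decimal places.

Posterior ∝ prior × likelihood, so P(k | x) ∝ P(Z=k) f_k(x); normalise over all components.
Since both observations come from the same component, the likelihood for component k is f_k(x₁)·f_k(x₂).
  L_Neutral = [0.252331] × [0.175987] = 0.044407
  L_Crisis = [0.355844] × [0.339224] = 0.120711
Prior × likelihood for each component:
  P(Z=Neutral)·L_Neutral = 0.28 × 0.044407 = 0.0124339
  P(Z=Crisis)·L_Crisis = 0.72 × 0.120711 = 0.0869117
Normaliser: 0.0124339 + 0.0869117 = 0.0993456
Responsibility of Regime Crisis: 0.0869117 / 0.0993456 ≈ 0.875

0.875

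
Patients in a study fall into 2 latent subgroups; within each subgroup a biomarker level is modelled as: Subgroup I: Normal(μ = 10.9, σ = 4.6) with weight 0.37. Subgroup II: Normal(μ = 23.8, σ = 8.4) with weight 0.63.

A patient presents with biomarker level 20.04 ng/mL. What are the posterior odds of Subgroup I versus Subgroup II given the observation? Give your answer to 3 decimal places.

Posterior odds = (π_i f_i(x)) / (π_j f_j(x)); the normalising sum cancels.
Normal densities:
  L_I = (1/(4.6·√(2π)))·exp(−(20.04−10.9)²/(2·4.6²)) = 0.086727·exp(-1.97400) = 0.0120464
  L_II = (1/(8.4·√(2π)))·exp(−(20.04−23.8)²/(2·8.4²)) = 0.047493·exp(-0.10018) = 0.0429658
Odds = (0.37/0.63) × (0.0120464/0.0429658) = 0.587302 × 0.280371 ≈ 0.165

0.165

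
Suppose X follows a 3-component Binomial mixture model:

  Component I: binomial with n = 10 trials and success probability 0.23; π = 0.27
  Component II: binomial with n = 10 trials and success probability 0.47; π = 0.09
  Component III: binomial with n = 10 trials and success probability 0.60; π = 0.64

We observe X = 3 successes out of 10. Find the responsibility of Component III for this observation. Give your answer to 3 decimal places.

Apply Bayes' rule: the posterior for each component is proportional to its prior times its likelihood at x.
Evaluate each component's likelihood at the observed value:
  f_I = 0.234315
  f_II = 0.146354
  f_III = 0.0424673
Weight by the priors:
  w_I·f_I = 0.27 × 0.234315 = 0.063265
  w_II·f_II = 0.09 × 0.146354 = 0.0131719
  w_III·f_III = 0.64 × 0.0424673 = 0.0271791
Sum: 0.063265 + 0.0131719 + 0.0271791 = 0.103616
P(Component III | x) = 0.0271791 / 0.103616 ≈ 0.262

0.262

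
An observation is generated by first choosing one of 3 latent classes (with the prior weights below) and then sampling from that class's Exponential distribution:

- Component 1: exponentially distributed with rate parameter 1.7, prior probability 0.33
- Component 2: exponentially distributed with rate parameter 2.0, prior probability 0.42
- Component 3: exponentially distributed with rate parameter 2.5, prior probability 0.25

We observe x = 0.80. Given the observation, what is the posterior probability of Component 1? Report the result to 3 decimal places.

0.362

The responsibility of component k is w_k f_k(x) divided by Σ_j w_j f_j(x).
Exponential densities:
  f_1 = 0.436323
  f_2 = 0.403793
  f_3 = 0.338338
Prior × likelihood for each component:
  w_1·f_1 = 0.33 × 0.436323 = 0.143987
  w_2·f_2 = 0.42 × 0.403793 = 0.169593
  w_3·f_3 = 0.25 × 0.338338 = 0.0845846
Marginal: 0.143987 + 0.169593 + 0.0845846 = 0.398164
P(Component 1 | the observation) ≈ 0.362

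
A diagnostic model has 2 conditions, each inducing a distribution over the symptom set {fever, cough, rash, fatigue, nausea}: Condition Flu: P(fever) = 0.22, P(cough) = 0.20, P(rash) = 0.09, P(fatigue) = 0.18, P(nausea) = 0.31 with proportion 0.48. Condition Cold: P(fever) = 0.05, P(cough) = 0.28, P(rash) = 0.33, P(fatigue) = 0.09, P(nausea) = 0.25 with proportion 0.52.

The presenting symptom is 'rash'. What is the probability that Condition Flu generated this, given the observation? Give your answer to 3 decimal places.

By Bayes' theorem, P(k | x) = w_k f_k(x) / Σ_j w_j f_j(x).
Categorical probabilities:
  L_Flu = 0.09
  L_Cold = 0.33
Unnormalised posteriors:
  w_Flu·L_Flu = 0.48 × 0.09 = 0.0432
  w_Cold·L_Cold = 0.52 × 0.33 = 0.1716
Marginal: 0.0432 + 0.1716 = 0.2148
P(Condition Flu | 'rash') = 0.0432 / 0.2148 ≈ 0.201

0.201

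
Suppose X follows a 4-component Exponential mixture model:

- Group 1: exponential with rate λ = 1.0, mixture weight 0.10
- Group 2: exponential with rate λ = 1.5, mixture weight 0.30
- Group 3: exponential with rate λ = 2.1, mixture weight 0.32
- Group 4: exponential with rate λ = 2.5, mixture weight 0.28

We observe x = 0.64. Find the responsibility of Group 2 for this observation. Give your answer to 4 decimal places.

0.3181

P(component k | x) = P(Z=k)·f_k(x) / marginal(x), where marginal(x) = Σ_j P(Z=j)·f_j(x).
Evaluate each component's likelihood at the observed value:
  L_1 = 0.527292
  L_2 = 0.574339
  L_3 = 0.547681
  L_4 = 0.504741
Unnormalised posteriors:
  P(Z=1)·L_1 = 0.10 × 0.527292 = 0.0527292
  P(Z=2)·L_2 = 0.30 × 0.574339 = 0.172302
  P(Z=3)·L_3 = 0.32 × 0.547681 = 0.175258
  P(Z=4)·L_4 = 0.28 × 0.504741 = 0.141328
Sum: 0.0527292 + 0.172302 + 0.175258 + 0.141328 = 0.541616
Responsibility of Group 2: 0.172302 / 0.541616 ≈ 0.3181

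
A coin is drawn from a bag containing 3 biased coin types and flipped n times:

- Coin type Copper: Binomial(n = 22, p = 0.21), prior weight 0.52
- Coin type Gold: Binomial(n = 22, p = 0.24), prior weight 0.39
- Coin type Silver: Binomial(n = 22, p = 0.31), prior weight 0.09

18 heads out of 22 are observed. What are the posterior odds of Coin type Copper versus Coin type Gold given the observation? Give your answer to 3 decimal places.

0.141

Since P(k|x) ∝ π_k f_k(x), the posterior odds are π_i f_i(x) / (π_j f_j(x)).
Binomial probabilities:
  L_Copper = C(22,18)·0.21^18·0.79^4 = 7315·6.30881e-13·0.389501 = 1.7975e-09
  L_Gold = C(22,18)·0.24^18·0.76^4 = 7315·6.97915e-12·0.333622 = 1.70322e-08
  L_Silver = C(22,18)·0.31^18·0.69^4 = 7315·6.99054e-10·0.226671 = 1.1591e-06
Posterior odds = (π_Copper·L_Copper) / (π_Gold·L_Gold) = (0.52·1.7975e-09) / (0.39·1.70322e-08) = 9.34702e-10 / 6.64256e-09 ≈ 0.141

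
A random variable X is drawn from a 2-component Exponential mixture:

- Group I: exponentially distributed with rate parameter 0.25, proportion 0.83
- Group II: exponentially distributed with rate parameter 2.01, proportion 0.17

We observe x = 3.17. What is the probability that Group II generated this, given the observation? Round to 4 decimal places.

P(component k | x) = w_k·f_k(x) / marginal(x), where marginal(x) = Σ_j w_j·f_j(x).
Evaluate each component's likelihood at the observed value:
  f_I = 0.25·e^(−0.25·3.17) = 0.25·e^(−0.7925) = 0.113178
  f_II = 2.01·e^(−2.01·3.17) = 2.01·e^(−6.3717) = 0.00343559
Multiply by the mixture weights:
  w_I·f_I = 0.83 × 0.113178 = 0.0939377
  w_II·f_II = 0.17 × 0.00343559 = 0.000584051
Denominator: 0.0939377 + 0.000584051 = 0.0945217
P(Group II | data) ≈ 0.0062

0.0062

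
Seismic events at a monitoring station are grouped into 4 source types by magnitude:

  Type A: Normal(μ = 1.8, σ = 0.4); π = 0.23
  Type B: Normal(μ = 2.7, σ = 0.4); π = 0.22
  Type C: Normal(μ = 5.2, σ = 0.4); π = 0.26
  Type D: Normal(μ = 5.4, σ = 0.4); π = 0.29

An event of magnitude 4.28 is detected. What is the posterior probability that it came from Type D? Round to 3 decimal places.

0.237

P(component k | x) = w_k·f_k(x) / marginal(x), where marginal(x) = Σ_j w_j·f_j(x).
Component likelihoods at x = 4.28:
  f_A = 4.48446e-09
  f_B = 0.000408141
  f_C = 0.0708176
  f_D = 0.0197886
Prior × likelihood for each component:
  w_A·f_A = 0.23 × 4.48446e-09 = 1.03143e-09
  w_B·f_B = 0.22 × 0.000408141 = 8.9791e-05
  w_C·f_C = 0.26 × 0.0708176 = 0.0184126
  w_D·f_D = 0.29 × 0.0197886 = 0.0057387
Sum: 1.03143e-09 + 8.9791e-05 + 0.0184126 + 0.0057387 = 0.0242411
So the posterior for Type D is 0.0057387 / 0.0242411 ≈ 0.237.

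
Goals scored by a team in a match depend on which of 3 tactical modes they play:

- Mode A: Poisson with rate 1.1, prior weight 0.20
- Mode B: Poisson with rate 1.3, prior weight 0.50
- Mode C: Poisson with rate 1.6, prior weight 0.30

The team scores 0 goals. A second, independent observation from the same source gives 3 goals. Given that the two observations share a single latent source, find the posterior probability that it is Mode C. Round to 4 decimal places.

P(component k | x) = π_k·f_k(x) / marginal(x), where marginal(x) = Σ_j π_j·f_j(x).
Since both observations come from the same component, the likelihood for component k is f_k(x₁)·f_k(x₂).
  L_A = [e^(−1.1)·1.1^0/0! = 0.332871] × [0.0738419] = 0.0245798
  L_B = [e^(−1.3)·1.3^0/0! = 0.272532] × [0.0997921] = 0.0271965
  L_C = [e^(−1.6)·1.6^0/0! = 0.201897] × [0.137828] = 0.027827
Prior × likelihood for each component:
  π_A·L_A = 0.20 × 0.0245798 = 0.00491597
  π_B·L_B = 0.50 × 0.0271965 = 0.0135983
  π_C·L_C = 0.30 × 0.027827 = 0.0083481
Marginal: 0.00491597 + 0.0135983 + 0.0083481 = 0.0268623
P(Mode C | x) = 0.0083481 / 0.0268623 ≈ 0.3108

0.3108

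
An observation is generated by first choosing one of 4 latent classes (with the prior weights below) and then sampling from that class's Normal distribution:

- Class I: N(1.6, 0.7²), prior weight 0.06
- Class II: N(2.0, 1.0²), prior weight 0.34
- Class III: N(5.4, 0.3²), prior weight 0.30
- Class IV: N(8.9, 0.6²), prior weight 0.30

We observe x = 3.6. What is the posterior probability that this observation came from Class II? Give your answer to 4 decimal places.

Apply Bayes' rule: the posterior for each component is proportional to its prior times its likelihood at x.
Normal densities:
  p_I = 0.00962014
  p_II = 0.110921
  p_III = 2.02529e-08
  p_IV = 7.57255e-18
Weight by the priors:
  π_I·p_I = 0.06 × 0.00962014 = 0.000577209
  π_II·p_II = 0.34 × 0.110921 = 0.0377131
  π_III·p_III = 0.30 × 2.02529e-08 = 6.07588e-09
  π_IV·p_IV = 0.30 × 7.57255e-18 = 2.27177e-18
Sum: 0.000577209 + 0.0377131 + 6.07588e-09 + 2.27177e-18 = 0.0382903
Responsibility of Class II: 0.0377131 / 0.0382903 ≈ 0.9849

0.9849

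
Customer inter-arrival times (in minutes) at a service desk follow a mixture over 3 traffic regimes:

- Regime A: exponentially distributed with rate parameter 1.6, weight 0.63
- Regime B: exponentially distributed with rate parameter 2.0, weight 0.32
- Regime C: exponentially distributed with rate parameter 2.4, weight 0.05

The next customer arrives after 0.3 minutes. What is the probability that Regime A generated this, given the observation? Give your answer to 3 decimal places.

0.604

By Bayes' theorem, P(k | x) = π_k f_k(x) / Σ_j π_j f_j(x).
Evaluate each component's likelihood at the observed value:
  p_A = 1.6·e^(−1.6·0.3) = 1.6·e^(−0.4800) = 0.990053
  p_B = 2.0·e^(−2.0·0.3) = 2.0·e^(−0.6000) = 1.09762
  p_C = 2.4·e^(−2.4·0.3) = 2.4·e^(−0.7200) = 1.16821
Multiply by the mixture weights:
  π_A·p_A = 0.63 × 0.990053 = 0.623734
  π_B·p_B = 0.32 × 1.09762 = 0.351239
  π_C·p_C = 0.05 × 1.16821 = 0.0584103
Normaliser: 0.623734 + 0.351239 + 0.0584103 = 1.03338
P(Regime A | 0.3 minutes) ≈ 0.604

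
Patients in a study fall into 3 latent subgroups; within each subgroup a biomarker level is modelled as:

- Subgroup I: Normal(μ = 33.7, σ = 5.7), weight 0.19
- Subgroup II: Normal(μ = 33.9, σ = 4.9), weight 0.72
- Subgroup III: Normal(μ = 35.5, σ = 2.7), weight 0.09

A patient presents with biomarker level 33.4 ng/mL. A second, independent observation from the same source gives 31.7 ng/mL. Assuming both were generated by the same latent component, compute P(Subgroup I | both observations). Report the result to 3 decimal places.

0.153

Apply Bayes' rule: the posterior for each component is proportional to its prior times its likelihood at x.
Since both observations come from the same component, the likelihood for component k is f_k(x₁)·f_k(x₂).
  L_I = [0.069893] × [0.0658114] = 0.00459976
  L_II = [0.080994] × [0.0736107] = 0.00596203
  L_III = [0.109191] × [0.054881] = 0.00599249
Weight by the priors:
  w_I·L_I = 0.19 × 0.00459976 = 0.000873954
  w_II·L_II = 0.72 × 0.00596203 = 0.00429266
  w_III·L_III = 0.09 × 0.00599249 = 0.000539324
Denominator: 0.000873954 + 0.00429266 + 0.000539324 = 0.00570594
So the posterior for Subgroup I is 0.000873954 / 0.00570594 ≈ 0.153.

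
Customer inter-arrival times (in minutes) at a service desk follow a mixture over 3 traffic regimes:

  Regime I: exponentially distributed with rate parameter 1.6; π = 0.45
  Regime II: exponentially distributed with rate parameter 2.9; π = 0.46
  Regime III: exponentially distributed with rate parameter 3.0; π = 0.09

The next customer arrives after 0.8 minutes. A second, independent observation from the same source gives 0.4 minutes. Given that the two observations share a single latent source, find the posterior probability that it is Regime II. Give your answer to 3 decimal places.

0.384

P(component k | x) = w_k·f_k(x) / marginal(x), where marginal(x) = Σ_j w_j·f_j(x).
Since both observations come from the same component, the likelihood for component k is f_k(x₁)·f_k(x₂).
  L_I = [1.6·e^(−1.6·0.8) = 1.6·e^(−1.2800) = 0.44486] × [0.843668] = 0.375314
  L_II = [2.9·e^(−2.9·0.8) = 2.9·e^(−2.3200) = 0.284993] × [0.90911] = 0.25909
  L_III = [3.0·e^(−3.0·0.8) = 3.0·e^(−2.4000) = 0.272154] × [0.903583] = 0.245914
Unnormalised posteriors:
  w_I·L_I = 0.45 × 0.375314 = 0.168891
  w_II·L_II = 0.46 × 0.25909 = 0.119182
  w_III·L_III = 0.09 × 0.245914 = 0.0221322
Marginal: 0.168891 + 0.119182 + 0.0221322 = 0.310205
So the posterior for Regime II is 0.119182 / 0.310205 ≈ 0.384.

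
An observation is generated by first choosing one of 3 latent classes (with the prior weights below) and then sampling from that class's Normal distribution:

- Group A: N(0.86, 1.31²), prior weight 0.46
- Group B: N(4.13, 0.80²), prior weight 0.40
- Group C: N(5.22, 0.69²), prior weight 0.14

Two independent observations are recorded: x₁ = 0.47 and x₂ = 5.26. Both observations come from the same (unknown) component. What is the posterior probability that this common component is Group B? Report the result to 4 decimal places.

The responsibility of component k is π_k f_k(x) divided by Σ_j π_j f_j(x).
Since both observations come from the same component, the likelihood for component k is f_k(x₁)·f_k(x₂).
  f_A = [(1/(1.31·√(2π)))·exp(−(0.47−0.86)²/(2·1.31²)) = 0.304536·exp(-0.04432) = 0.291335] × [0.00108122] = 0.000314998
  f_B = [(1/(0.80·√(2π)))·exp(−(0.47−4.13)²/(2·0.80²)) = 0.498678·exp(-10.46531) = 1.42165e-05] × [0.183898] = 2.61439e-06
  f_C = [(1/(0.69·√(2π)))·exp(−(0.47−5.22)²/(2·0.69²)) = 0.578177·exp(-23.69513) = 2.96072e-11] × [0.577207] = 1.70895e-11
Weight by the priors:
  π_A·f_A = 0.46 × 0.000314998 = 0.000144899
  π_B·f_B = 0.40 × 2.61439e-06 = 1.04576e-06
  π_C·f_C = 0.14 × 1.70895e-11 = 2.39253e-12
Evidence: 0.000144899 + 1.04576e-06 + 2.39253e-12 = 0.000145945
Responsibility of Group B: 1.04576e-06 / 0.000145945 ≈ 0.0072

0.0072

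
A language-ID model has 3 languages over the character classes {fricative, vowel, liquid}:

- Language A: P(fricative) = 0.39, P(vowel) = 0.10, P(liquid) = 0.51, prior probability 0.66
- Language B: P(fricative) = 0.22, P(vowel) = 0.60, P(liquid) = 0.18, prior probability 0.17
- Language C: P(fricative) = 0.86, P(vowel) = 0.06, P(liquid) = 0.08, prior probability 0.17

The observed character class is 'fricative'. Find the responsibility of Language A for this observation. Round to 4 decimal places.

P(component k | x) = π_k·f_k(x) / marginal(x), where marginal(x) = Σ_j π_j·f_j(x).
Component likelihoods at x = 'fricative':
  p_A = P(fricative | comp) = 0.39
  p_B = P(fricative | comp) = 0.22
  p_C = P(fricative | comp) = 0.86
Prior × likelihood for each component:
  π_A·p_A = 0.66 × 0.39 = 0.2574
  π_B·p_B = 0.17 × 0.22 = 0.0374
  π_C·p_C = 0.17 × 0.86 = 0.1462
Denominator: 0.2574 + 0.0374 + 0.1462 = 0.441
So the posterior for Language A is 0.2574 / 0.441 ≈ 0.5837.

0.5837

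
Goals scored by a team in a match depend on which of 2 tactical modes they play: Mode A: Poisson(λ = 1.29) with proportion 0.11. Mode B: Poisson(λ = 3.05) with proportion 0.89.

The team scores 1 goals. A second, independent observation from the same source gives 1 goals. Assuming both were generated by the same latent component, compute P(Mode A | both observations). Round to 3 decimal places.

0.428

The responsibility of component k is w_k f_k(x) divided by Σ_j w_j f_j(x).
Since both observations come from the same component, the likelihood for component k is f_k(x₁)·f_k(x₂).
  L_A = [e^(−1.29)·1.29^1/1! = 0.355099] × [0.355099] = 0.126096
  L_B = [e^(−3.05)·3.05^1/1! = 0.144445] × [0.144445] = 0.0208643
Weight by the priors:
  w_A·L_A = 0.11 × 0.126096 = 0.0138705
  w_B·L_B = 0.89 × 0.0208643 = 0.0185692
Denominator: 0.0138705 + 0.0185692 = 0.0324397
P(Mode A | x₁,x₂) = 0.0138705 / 0.0324397 ≈ 0.428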